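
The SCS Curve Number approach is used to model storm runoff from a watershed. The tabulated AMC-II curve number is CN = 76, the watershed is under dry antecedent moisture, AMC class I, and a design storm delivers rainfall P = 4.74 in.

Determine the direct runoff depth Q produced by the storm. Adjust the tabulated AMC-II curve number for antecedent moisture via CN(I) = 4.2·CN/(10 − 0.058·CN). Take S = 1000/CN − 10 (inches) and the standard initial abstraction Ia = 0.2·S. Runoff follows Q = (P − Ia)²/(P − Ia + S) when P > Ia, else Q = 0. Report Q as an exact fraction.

CN(I) from CN(II)=76: (4.2·76)/(10 − 0.058·76) = 13300/233 ≈ 57.082
Max retention: S = 1000/(13300/233) − 10 = 1000/133 in (≈ 7.519 in)
Ia = 0.2·(1000/133) = 200/133 in ≈ 1.504 in
P − Ia = 4.740 − 1.504 = 21521/6650 ≈ 3.236 in (> 0, runoff occurs)
Q: (21521/6650)² ÷ (71521/6650) = 463153441/475614650 in (≈ 0.974 in)

Q = 463153441/475614650 in ≈ 0.974 in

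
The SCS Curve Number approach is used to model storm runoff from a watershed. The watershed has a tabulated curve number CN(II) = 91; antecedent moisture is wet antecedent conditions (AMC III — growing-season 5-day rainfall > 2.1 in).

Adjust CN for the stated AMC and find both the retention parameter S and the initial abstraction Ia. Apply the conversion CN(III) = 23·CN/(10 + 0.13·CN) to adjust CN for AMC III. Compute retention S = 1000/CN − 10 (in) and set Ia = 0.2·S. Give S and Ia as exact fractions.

S = 900/2093 in ≈ 0.430 in; Ia = 180/2093 in ≈ 0.086 in

CN(III) from CN(II)=91: (23·91)/(10 + 0.13·91) = 209300/2183 ≈ 95.877
Retention S: 1000/CN − 10 with CN=95.877 → S = 900/2093 ≈ 0.430 in
Ia = 0.2·(900/2093) = 180/2093 in ≈ 0.086 in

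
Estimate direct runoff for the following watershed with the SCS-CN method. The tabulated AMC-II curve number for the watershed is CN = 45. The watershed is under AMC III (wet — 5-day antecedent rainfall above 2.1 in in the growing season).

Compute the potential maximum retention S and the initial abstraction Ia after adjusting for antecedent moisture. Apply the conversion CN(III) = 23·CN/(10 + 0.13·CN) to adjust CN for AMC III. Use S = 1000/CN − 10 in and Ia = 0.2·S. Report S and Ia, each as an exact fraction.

CN(III) from CN(II)=45: (23·45)/(10 + 0.13·45) = 20700/317 ≈ 65.300
Retention S: 1000/CN − 10 with CN=65.300 → S = 1100/207 ≈ 5.314 in
Ia = 0.2S: 0.2·5.314 = 1.063 in (exactly 220/207)

S = 1100/207 in ≈ 5.314 in; Ia = 220/207 in ≈ 1.063 in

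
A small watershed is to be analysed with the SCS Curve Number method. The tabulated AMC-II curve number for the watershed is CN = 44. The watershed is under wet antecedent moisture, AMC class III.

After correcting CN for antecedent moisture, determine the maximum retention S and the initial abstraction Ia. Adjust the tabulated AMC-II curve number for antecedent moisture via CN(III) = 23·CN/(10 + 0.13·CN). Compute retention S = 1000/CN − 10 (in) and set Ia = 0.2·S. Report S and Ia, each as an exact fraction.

Wet (AMC III): CN(III) = 23·44/(10 + 0.13·44) = 1012/(393/25) = 25300/393 ≈ 64.377
S = 1000/(25300/393) − 10 = 1400/253 in ≈ 5.534 in
Ia = 0.2·(1400/253) = 280/253 in ≈ 1.107 in

S = 1400/253 in ≈ 5.534 in; Ia = 280/253 in ≈ 1.107 in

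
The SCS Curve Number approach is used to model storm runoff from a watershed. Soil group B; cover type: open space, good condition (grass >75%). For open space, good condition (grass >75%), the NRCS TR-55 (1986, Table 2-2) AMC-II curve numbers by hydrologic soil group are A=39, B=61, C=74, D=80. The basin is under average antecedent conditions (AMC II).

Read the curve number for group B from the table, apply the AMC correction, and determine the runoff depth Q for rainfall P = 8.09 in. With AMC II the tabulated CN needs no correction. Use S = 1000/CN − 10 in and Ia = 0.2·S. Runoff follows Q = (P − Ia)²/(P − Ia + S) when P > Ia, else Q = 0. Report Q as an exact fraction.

NRCS table: open space, good condition (grass >75%), soil group B → CN(II) = 61
AMC II — tabulated CN = 61 applies directly.
Retention S: 1000/CN − 10 with CN=61.000 → S = 390/61 ≈ 6.393 in
Ia = 0.2S: 0.2·6.393 = 1.279 in (exactly 78/61)
Since P=8.090 > Ia=1.279: effective rainfall P−Ia = 41549/6100 in
Q: (41549/6100)² ÷ (80549/6100) = 1726319401/491348900 in (≈ 3.513 in)

Q = 1726319401/491348900 in ≈ 3.513 in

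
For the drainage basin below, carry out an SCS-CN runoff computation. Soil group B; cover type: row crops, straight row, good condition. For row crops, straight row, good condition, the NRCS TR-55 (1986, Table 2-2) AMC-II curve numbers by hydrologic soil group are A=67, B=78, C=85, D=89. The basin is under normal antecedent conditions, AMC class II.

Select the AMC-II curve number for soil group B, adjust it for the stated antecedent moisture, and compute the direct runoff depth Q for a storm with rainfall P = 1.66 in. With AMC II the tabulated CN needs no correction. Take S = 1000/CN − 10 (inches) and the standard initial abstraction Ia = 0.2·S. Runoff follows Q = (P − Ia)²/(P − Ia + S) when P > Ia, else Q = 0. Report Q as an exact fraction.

Q = 4566769/14892150 in ≈ 0.307 in

NRCS table: row crops, straight row, good condition, soil group B → CN(II) = 78
CN(II) = 78; AMC II needs no correction.
Max retention: S = 1000/78 − 10 = 110/39 in (≈ 2.821 in)
Ia = 0.2S: 0.2·2.821 = 0.564 in (exactly 22/39)
P − Ia = 1.660 − 0.564 = 2137/1950 ≈ 1.096 in (> 0, runoff occurs)
Q = (2137/1950)²/((2137/1950) + 110/39) = (4566769/3802500)/(7637/1950) = 4566769/14892150 in ≈ 0.307 in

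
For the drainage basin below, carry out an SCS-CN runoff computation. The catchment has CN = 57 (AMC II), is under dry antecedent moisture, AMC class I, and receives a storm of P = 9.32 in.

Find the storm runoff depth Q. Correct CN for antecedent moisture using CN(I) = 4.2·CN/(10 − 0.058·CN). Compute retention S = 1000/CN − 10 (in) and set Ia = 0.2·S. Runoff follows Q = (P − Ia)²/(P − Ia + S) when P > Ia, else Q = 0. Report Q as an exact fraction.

Q = 29378302801/21213862425 in ≈ 1.385 in

CN(I) from CN(II)=57: (4.2·57)/(10 − 0.058·57) = 119700/3347 ≈ 35.763
Max retention: S = 1000/(119700/3347) − 10 = 21500/1197 in (≈ 17.962 in)
Ia = 0.2·(21500/1197) = 4300/1197 in ≈ 3.592 in
P − Ia = 9.320 − 3.592 = 171401/29925 ≈ 5.728 in (> 0, runoff occurs)
Q = (171401/29925)²/((171401/29925) + 21500/1197) = (29378302801/895505625)/(708901/29925) = 29378302801/21213862425 in ≈ 1.385 in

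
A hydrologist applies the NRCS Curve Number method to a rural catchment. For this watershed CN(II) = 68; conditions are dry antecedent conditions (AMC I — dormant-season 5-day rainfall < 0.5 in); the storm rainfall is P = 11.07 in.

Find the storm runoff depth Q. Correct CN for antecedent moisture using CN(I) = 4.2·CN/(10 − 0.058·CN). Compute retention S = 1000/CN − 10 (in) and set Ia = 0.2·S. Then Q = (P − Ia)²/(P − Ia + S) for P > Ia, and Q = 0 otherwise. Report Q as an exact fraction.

Q = 99350409601/25532604300 in ≈ 3.891 in

CN(I) from CN(II)=68: (4.2·68)/(10 − 0.058·68) = 35700/757 ≈ 47.160
S = 1000/(35700/757) − 10 = 4000/357 in ≈ 11.204 in
Initial abstraction Ia = S/5 = (4000/357)/5 = 800/357 ≈ 2.241 in
P − Ia = 11.070 − 2.241 = 315199/35700 ≈ 8.829 in (> 0, runoff occurs)
Q: (315199/35700)² ÷ (715199/35700) = 99350409601/25532604300 in (≈ 3.891 in)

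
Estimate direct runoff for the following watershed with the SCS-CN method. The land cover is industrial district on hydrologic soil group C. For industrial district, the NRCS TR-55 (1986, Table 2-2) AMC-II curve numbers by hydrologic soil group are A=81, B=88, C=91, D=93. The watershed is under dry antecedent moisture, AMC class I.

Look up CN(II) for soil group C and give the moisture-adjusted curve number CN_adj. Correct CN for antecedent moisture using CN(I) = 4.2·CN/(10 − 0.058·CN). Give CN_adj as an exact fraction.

NRCS table: industrial district, soil group C → CN(II) = 91
Dry (AMC I): CN(I) = 4.2·91/(10 − 0.058·91) = (1911/5)/(2361/500) = 63700/787 ≈ 80.940

CN_adj = 63700/787 ≈ 80.940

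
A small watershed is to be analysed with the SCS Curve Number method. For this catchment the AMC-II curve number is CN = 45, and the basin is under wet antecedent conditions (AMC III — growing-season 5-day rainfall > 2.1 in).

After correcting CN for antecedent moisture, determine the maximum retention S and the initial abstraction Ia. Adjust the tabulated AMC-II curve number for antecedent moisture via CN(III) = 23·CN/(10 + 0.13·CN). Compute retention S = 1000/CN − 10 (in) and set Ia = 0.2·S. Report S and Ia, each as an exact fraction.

Adjust CN=45 to AMC III: 23·45/(10 + 0.13·45) → 1035 ÷ (317/20) = 20700/317 ≈ 65.300
Max retention: S = 1000/(20700/317) − 10 = 1100/207 in (≈ 5.314 in)
Initial abstraction Ia = S/5 = (1100/207)/5 = 220/207 ≈ 1.063 in

S = 1100/207 in ≈ 5.314 in; Ia = 220/207 in ≈ 1.063 in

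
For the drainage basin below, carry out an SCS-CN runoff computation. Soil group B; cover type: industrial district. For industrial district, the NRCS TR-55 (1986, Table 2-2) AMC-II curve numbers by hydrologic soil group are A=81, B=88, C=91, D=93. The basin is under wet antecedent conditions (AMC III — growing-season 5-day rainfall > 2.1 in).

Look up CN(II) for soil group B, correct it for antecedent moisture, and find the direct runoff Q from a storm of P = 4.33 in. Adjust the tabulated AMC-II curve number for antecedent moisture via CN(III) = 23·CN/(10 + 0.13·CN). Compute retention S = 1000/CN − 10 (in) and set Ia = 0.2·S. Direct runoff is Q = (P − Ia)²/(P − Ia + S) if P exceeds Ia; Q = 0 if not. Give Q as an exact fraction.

Q = 11352689401/3075189700 in ≈ 3.692 in

NRCS table: industrial district, soil group B → CN(II) = 88
CN(III) from CN(II)=88: (23·88)/(10 + 0.13·88) = 6325/67 ≈ 94.403
Retention S: 1000/CN − 10 with CN=94.403 → S = 150/253 ≈ 0.593 in
Ia = 0.2S: 0.2·0.593 = 0.119 in (exactly 30/253)
Since P=4.330 > Ia=0.119: effective rainfall P−Ia = 106549/25300 in
Q = (106549/25300)²/((106549/25300) + 150/253) = (11352689401/640090000)/(121549/25300) = 11352689401/3075189700 in ≈ 3.692 in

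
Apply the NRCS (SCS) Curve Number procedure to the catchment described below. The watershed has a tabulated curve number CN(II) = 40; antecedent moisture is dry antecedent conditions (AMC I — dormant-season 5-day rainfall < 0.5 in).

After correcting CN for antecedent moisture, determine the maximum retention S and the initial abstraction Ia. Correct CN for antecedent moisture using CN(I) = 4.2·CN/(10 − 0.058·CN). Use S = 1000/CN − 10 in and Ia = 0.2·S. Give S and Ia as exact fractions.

S = 250/7 in ≈ 35.714 in; Ia = 50/7 in ≈ 7.143 in

Adjust CN=40 to AMC I: 4.2·40/(10 − 0.058·40) → 168 ÷ (192/25) = 175/8 ≈ 21.875
S = 1000/(175/8) − 10 = 250/7 in ≈ 35.714 in
Ia = 0.2S: 0.2·35.714 = 7.143 in (exactly 50/7)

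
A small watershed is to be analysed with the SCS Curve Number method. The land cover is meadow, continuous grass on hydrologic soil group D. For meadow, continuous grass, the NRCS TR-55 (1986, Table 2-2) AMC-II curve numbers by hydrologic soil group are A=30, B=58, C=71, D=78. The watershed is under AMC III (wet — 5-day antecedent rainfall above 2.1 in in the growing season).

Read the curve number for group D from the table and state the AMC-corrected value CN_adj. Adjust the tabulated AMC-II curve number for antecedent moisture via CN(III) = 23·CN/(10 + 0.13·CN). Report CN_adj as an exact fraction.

NRCS table: meadow, continuous grass, soil group D → CN(II) = 78
Wet (AMC III): CN(III) = 23·78/(10 + 0.13·78) = 1794/(1007/50) = 89700/1007 ≈ 89.076

CN_adj = 89700/1007 ≈ 89.076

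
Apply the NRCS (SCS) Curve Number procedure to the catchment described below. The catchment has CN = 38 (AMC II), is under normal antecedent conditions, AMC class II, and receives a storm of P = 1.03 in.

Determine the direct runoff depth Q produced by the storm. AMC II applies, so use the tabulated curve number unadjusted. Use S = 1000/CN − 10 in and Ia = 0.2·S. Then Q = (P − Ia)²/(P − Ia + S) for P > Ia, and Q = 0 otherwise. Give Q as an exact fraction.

AMC II — tabulated CN = 38 applies directly.
S = 1000/38 − 10 = 310/19 in ≈ 16.316 in
Ia = 0.2S: 0.2·16.316 = 3.263 in (exactly 62/19)
P = 1.030 ≤ Ia = 3.263 in: entire storm abstracted, Q = 0.

Q = 0 in ≈ 0.000 in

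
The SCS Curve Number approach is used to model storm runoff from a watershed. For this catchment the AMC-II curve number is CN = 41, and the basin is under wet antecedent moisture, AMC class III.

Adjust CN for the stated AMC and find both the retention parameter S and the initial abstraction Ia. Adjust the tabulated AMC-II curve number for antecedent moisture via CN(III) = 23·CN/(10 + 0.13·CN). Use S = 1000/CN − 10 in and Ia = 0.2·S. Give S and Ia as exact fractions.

S = 5900/943 in ≈ 6.257 in; Ia = 1180/943 in ≈ 1.251 in

CN(III) from CN(II)=41: (23·41)/(10 + 0.13·41) = 94300/1533 ≈ 61.513
Retention S: 1000/CN − 10 with CN=61.513 → S = 5900/943 ≈ 6.257 in
Ia = 0.2·(5900/943) = 1180/943 in ≈ 1.251 in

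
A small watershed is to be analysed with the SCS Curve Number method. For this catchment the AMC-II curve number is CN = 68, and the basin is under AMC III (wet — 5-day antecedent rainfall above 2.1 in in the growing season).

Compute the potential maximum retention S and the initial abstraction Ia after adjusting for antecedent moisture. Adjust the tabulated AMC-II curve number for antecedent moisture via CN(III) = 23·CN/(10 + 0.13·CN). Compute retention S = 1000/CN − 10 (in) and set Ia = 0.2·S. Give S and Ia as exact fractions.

Wet (AMC III): CN(III) = 23·68/(10 + 0.13·68) = 1564/(471/25) = 39100/471 ≈ 83.015
S = 1000/(39100/471) − 10 = 800/391 in ≈ 2.046 in
Initial abstraction Ia = S/5 = (800/391)/5 = 160/391 ≈ 0.409 in

S = 800/391 in ≈ 2.046 in; Ia = 160/391 in ≈ 0.409 in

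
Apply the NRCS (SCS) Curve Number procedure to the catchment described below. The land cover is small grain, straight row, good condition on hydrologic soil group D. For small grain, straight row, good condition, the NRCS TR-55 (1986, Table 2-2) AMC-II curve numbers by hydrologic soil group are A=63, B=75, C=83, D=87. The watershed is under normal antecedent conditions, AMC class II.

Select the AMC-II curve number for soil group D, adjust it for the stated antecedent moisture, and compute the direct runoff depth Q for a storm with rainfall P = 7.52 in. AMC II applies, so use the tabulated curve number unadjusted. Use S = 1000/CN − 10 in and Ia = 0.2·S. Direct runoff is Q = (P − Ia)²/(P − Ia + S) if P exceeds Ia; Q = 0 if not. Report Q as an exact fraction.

NRCS table: small grain, straight row, good condition, soil group D → CN(II) = 87
CN(II) = 87; AMC II needs no correction.
Max retention: S = 1000/87 − 10 = 130/87 in (≈ 1.494 in)
Ia = 0.2S: 0.2·1.494 = 0.299 in (exactly 26/87)
P − Ia = 7.520 − 0.299 = 15706/2175 ≈ 7.221 in (> 0, runoff occurs)
Runoff Q = (P−Ia)²/(P−Ia+S) = (7.221)²/(7.221+1.494) = 61669609/10307325 ≈ 5.983 in

Q = 61669609/10307325 in ≈ 5.983 in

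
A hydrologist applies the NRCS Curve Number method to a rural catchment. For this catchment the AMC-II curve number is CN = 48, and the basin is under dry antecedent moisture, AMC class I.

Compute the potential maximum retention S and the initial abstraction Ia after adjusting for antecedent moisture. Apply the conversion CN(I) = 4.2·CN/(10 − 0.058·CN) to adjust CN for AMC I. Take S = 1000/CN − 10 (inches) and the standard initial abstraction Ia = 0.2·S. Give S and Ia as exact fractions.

S = 1625/63 in ≈ 25.794 in; Ia = 325/63 in ≈ 5.159 in

CN(I) from CN(II)=48: (4.2·48)/(10 − 0.058·48) = 12600/451 ≈ 27.938
Retention S: 1000/CN − 10 with CN=27.938 → S = 1625/63 ≈ 25.794 in
Initial abstraction Ia = S/5 = (1625/63)/5 = 325/63 ≈ 5.159 in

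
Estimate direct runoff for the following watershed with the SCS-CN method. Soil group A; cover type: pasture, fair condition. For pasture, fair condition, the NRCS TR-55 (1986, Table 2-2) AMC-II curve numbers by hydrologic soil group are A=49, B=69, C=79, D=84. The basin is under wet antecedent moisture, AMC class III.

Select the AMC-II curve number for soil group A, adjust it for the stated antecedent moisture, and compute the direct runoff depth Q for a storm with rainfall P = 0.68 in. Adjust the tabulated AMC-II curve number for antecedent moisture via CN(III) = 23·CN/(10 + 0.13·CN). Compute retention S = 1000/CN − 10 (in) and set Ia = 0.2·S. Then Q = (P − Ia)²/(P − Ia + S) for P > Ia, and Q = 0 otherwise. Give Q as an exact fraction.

Q = 0 in ≈ 0.000 in

NRCS table: pasture, fair condition, soil group A → CN(II) = 49
Wet (AMC III): CN(III) = 23·49/(10 + 0.13·49) = 1127/(1637/100) = 112700/1637 ≈ 68.845
S = 1000/(112700/1637) − 10 = 5100/1127 in ≈ 4.525 in
Ia = 0.2S: 0.2·4.525 = 0.905 in (exactly 1020/1127)
P = 0.680 ≤ Ia = 0.905 in: entire storm abstracted, Q = 0.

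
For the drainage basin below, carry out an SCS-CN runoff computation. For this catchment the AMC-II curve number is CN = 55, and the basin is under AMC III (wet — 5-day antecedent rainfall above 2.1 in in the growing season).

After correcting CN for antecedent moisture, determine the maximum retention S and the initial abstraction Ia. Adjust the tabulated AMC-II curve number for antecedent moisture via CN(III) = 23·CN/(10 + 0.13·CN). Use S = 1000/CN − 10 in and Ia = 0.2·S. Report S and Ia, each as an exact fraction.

Adjust CN=55 to AMC III: 23·55/(10 + 0.13·55) → 1265 ÷ (343/20) = 25300/343 ≈ 73.761
Retention S: 1000/CN − 10 with CN=73.761 → S = 900/253 ≈ 3.557 in
Ia = 0.2·(900/253) = 180/253 in ≈ 0.711 in

S = 900/253 in ≈ 3.557 in; Ia = 180/253 in ≈ 0.711 in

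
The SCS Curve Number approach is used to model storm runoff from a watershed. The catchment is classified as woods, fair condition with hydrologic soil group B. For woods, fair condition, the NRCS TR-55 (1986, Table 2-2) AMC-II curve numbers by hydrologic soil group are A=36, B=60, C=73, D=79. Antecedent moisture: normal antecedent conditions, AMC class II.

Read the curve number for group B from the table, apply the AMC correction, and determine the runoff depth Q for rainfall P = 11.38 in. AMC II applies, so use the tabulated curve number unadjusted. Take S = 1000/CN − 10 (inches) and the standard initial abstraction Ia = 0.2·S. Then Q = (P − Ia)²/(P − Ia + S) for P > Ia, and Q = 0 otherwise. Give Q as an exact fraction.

Q = 2271049/376050 in ≈ 6.039 in

NRCS table: woods, fair condition, soil group B → CN(II) = 60
AMC II — tabulated CN = 60 applies directly.
Max retention: S = 1000/60 − 10 = 20/3 in (≈ 6.667 in)
Ia = 0.2S: 0.2·6.667 = 1.333 in (exactly 4/3)
P − Ia = 11.380 − 1.333 = 1507/150 ≈ 10.047 in (> 0, runoff occurs)
Q = (1507/150)²/((1507/150) + 20/3) = (2271049/22500)/(2507/150) = 2271049/376050 in ≈ 6.039 in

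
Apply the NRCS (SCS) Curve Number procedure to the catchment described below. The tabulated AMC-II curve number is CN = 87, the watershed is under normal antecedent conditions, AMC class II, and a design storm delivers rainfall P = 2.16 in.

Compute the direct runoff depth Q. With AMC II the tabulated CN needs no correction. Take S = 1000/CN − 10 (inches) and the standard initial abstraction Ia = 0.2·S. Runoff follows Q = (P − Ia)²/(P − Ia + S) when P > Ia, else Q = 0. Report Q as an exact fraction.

Q = 8193152/7936575 in ≈ 1.032 in

Average conditions: CN = 87 (no AMC adjustment).
Retention S: 1000/CN − 10 with CN=87.000 → S = 130/87 ≈ 1.494 in
Ia = 0.2·(130/87) = 26/87 in ≈ 0.299 in
P − Ia = 2.160 − 0.299 = 4048/2175 ≈ 1.861 in (> 0, runoff occurs)
Q = (4048/2175)²/((4048/2175) + 130/87) = (16386304/4730625)/(7298/2175) = 8193152/7936575 in ≈ 1.032 in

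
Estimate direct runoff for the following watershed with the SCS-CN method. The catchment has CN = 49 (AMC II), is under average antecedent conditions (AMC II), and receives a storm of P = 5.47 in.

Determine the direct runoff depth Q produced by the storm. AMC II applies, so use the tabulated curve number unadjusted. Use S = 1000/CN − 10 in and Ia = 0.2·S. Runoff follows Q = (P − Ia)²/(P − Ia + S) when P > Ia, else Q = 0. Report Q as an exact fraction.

Q = 275659609/331254700 in ≈ 0.832 in

AMC II — tabulated CN = 49 applies directly.
Retention S: 1000/CN − 10 with CN=49.000 → S = 510/49 ≈ 10.408 in
Ia = 0.2·(510/49) = 102/49 in ≈ 2.082 in
Since P=5.470 > Ia=2.082: effective rainfall P−Ia = 16603/4900 in
Q = (16603/4900)²/((16603/4900) + 510/49) = (275659609/24010000)/(67603/4900) = 275659609/331254700 in ≈ 0.832 in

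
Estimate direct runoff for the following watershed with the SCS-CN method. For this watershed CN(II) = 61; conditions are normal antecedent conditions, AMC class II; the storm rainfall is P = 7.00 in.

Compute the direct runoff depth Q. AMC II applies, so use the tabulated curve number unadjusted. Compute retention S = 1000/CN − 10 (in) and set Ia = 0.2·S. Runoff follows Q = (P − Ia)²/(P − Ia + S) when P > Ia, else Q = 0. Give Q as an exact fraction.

Average conditions: CN = 61 (no AMC adjustment).
Retention S: 1000/CN − 10 with CN=61.000 → S = 390/61 ≈ 6.393 in
Initial abstraction Ia = S/5 = (390/61)/5 = 78/61 ≈ 1.279 in
P − Ia = 7.000 − 1.279 = 349/61 ≈ 5.721 in (> 0, runoff occurs)
Q: (349/61)² ÷ (739/61) = 121801/45079 in (≈ 2.702 in)

Q = 121801/45079 in ≈ 2.702 in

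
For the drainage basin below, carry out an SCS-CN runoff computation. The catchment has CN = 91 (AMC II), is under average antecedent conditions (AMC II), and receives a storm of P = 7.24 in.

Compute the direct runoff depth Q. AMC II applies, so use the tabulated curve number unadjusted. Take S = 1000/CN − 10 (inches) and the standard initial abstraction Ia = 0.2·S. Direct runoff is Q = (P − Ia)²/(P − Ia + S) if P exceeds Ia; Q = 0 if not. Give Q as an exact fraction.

CN(II) = 91; AMC II needs no correction.
Retention S: 1000/CN − 10 with CN=91.000 → S = 90/91 ≈ 0.989 in
Ia = 0.2·(90/91) = 18/91 in ≈ 0.198 in
Excess rainfall: 7.240 − 0.198 = 7.042 in; P > Ia so Q > 0
Q = (16021/2275)²/((16021/2275) + 90/91) = (256672441/5175625)/(18271/2275) = 256672441/41566525 in ≈ 6.175 in

Q = 256672441/41566525 in ≈ 6.175 in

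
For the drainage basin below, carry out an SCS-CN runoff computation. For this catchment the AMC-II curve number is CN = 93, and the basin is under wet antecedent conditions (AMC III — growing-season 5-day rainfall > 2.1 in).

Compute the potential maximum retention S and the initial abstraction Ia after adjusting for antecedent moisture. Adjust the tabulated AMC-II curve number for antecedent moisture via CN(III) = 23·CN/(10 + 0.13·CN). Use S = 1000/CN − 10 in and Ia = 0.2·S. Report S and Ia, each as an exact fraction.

Adjust CN=93 to AMC III: 23·93/(10 + 0.13·93) → 2139 ÷ (2209/100) = 213900/2209 ≈ 96.831
S = 1000/(213900/2209) − 10 = 700/2139 in ≈ 0.327 in
Ia = 0.2S: 0.2·0.327 = 0.065 in (exactly 140/2139)

S = 700/2139 in ≈ 0.327 in; Ia = 140/2139 in ≈ 0.065 in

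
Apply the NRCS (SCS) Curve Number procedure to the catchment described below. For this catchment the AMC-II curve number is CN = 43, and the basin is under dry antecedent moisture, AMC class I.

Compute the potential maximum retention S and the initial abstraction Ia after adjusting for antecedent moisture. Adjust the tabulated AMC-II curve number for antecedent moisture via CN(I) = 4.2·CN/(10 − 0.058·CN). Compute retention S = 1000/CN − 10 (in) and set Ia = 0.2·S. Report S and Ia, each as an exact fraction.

Dry (AMC I): CN(I) = 4.2·43/(10 − 0.058·43) = (903/5)/(3753/500) = 30100/1251 ≈ 24.061
S = 1000/(30100/1251) − 10 = 9500/301 in ≈ 31.561 in
Ia = 0.2·(9500/301) = 1900/301 in ≈ 6.312 in

S = 9500/301 in ≈ 31.561 in; Ia = 1900/301 in ≈ 6.312 in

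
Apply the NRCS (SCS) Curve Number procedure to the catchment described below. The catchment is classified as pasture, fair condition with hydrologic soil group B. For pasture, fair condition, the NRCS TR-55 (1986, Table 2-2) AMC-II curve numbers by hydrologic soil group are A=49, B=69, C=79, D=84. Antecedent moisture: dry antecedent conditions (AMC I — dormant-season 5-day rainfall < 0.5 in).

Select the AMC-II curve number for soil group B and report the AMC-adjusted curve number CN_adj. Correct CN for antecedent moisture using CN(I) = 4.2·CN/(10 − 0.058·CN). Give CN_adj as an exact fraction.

CN_adj = 144900/2999 ≈ 48.316

NRCS table: pasture, fair condition, soil group B → CN(II) = 69
Dry (AMC I): CN(I) = 4.2·69/(10 − 0.058·69) = (1449/5)/(2999/500) = 144900/2999 ≈ 48.316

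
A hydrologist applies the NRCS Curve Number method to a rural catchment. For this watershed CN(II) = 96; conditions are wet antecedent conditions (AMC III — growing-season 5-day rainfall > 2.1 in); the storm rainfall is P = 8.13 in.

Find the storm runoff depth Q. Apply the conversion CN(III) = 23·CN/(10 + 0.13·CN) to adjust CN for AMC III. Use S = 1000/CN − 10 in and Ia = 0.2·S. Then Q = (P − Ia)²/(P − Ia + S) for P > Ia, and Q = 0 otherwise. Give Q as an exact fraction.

Q = 3118887409/393969300 in ≈ 7.917 in

Adjust CN=96 to AMC III: 23·96/(10 + 0.13·96) → 2208 ÷ (562/25) = 27600/281 ≈ 98.221
Max retention: S = 1000/(27600/281) − 10 = 25/138 in (≈ 0.181 in)
Initial abstraction Ia = S/5 = (25/138)/5 = 5/138 ≈ 0.036 in
Since P=8.130 > Ia=0.036: effective rainfall P−Ia = 55847/6900 in
Runoff Q = (P−Ia)²/(P−Ia+S) = (8.094)²/(8.094+0.181) = 3118887409/393969300 ≈ 7.917 in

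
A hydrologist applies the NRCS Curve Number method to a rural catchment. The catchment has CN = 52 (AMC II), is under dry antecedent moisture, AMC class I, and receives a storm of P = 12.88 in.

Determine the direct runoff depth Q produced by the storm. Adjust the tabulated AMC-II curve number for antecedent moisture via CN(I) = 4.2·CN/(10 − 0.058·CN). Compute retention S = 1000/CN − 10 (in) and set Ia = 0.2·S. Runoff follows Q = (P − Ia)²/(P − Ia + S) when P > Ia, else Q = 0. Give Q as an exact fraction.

CN(I) from CN(II)=52: (4.2·52)/(10 − 0.058·52) = 9100/291 ≈ 31.271
S = 1000/(9100/291) − 10 = 2000/91 in ≈ 21.978 in
Ia = 0.2S: 0.2·21.978 = 4.396 in (exactly 400/91)
P − Ia = 12.880 − 4.396 = 19302/2275 ≈ 8.484 in (> 0, runoff occurs)
Q: (19302/2275)² ÷ (69302/2275) = 186283602/78831025 in (≈ 2.363 in)

Q = 186283602/78831025 in ≈ 2.363 in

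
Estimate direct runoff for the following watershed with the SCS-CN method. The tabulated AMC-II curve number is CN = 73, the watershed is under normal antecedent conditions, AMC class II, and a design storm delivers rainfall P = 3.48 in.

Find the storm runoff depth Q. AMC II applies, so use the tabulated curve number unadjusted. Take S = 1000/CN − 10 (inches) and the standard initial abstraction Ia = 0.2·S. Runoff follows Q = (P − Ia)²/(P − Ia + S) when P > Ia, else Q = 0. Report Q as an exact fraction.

Q = 8336667/7148525 in ≈ 1.166 in

Average conditions: CN = 73 (no AMC adjustment).
S = 1000/73 − 10 = 270/73 in ≈ 3.699 in
Ia = 0.2S: 0.2·3.699 = 0.740 in (exactly 54/73)
Excess rainfall: 3.480 − 0.740 = 2.740 in; P > Ia so Q > 0
Runoff Q = (P−Ia)²/(P−Ia+S) = (2.740)²/(2.740+3.699) = 8336667/7148525 ≈ 1.166 in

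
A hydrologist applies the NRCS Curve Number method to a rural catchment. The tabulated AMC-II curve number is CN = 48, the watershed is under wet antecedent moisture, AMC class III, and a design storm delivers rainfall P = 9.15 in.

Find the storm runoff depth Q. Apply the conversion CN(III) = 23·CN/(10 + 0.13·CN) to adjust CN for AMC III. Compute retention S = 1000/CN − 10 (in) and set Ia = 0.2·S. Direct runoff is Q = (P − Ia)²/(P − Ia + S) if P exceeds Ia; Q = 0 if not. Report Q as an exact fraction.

Q = 128300929/24601260 in ≈ 5.215 in

Wet (AMC III): CN(III) = 23·48/(10 + 0.13·48) = 1104/(406/25) = 13800/203 ≈ 67.980
S = 1000/(13800/203) − 10 = 325/69 in ≈ 4.710 in
Initial abstraction Ia = S/5 = (325/69)/5 = 65/69 ≈ 0.942 in
Since P=9.150 > Ia=0.942: effective rainfall P−Ia = 11327/1380 in
Runoff Q = (P−Ia)²/(P−Ia+S) = (8.208)²/(8.208+4.710) = 128300929/24601260 ≈ 5.215 in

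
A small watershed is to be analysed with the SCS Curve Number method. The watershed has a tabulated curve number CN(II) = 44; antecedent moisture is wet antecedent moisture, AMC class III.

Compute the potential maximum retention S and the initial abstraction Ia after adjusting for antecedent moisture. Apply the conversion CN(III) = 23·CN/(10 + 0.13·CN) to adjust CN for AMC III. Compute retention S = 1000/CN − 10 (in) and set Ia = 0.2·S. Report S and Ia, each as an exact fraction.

S = 1400/253 in ≈ 5.534 in; Ia = 280/253 in ≈ 1.107 in

CN(III) from CN(II)=44: (23·44)/(10 + 0.13·44) = 25300/393 ≈ 64.377
Retention S: 1000/CN − 10 with CN=64.377 → S = 1400/253 ≈ 5.534 in
Initial abstraction Ia = S/5 = (1400/253)/5 = 280/253 ≈ 1.107 in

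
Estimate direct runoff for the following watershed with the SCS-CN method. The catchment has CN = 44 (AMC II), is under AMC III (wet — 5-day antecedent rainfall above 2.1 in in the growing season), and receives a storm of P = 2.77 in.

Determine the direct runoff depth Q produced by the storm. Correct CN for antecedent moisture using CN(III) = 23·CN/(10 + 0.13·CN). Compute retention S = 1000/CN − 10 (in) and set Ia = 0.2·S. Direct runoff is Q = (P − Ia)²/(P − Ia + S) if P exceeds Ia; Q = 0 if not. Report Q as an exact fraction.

CN(III) from CN(II)=44: (23·44)/(10 + 0.13·44) = 25300/393 ≈ 64.377
Max retention: S = 1000/(25300/393) − 10 = 1400/253 in (≈ 5.534 in)
Initial abstraction Ia = S/5 = (1400/253)/5 = 280/253 ≈ 1.107 in
Excess rainfall: 2.770 − 1.107 = 1.663 in; P > Ia so Q > 0
Q: (42081/25300)² ÷ (182081/25300) = 1770810561/4606649300 in (≈ 0.384 in)

Q = 1770810561/4606649300 in ≈ 0.384 in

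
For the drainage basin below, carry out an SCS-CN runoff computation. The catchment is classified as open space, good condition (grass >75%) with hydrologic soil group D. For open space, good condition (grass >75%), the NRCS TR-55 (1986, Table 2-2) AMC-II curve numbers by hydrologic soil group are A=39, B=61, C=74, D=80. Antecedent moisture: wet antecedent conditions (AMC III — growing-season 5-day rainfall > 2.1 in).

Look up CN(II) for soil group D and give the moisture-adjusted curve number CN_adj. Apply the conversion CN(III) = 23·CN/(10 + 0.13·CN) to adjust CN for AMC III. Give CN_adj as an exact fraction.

CN_adj = 4600/51 ≈ 90.196

NRCS table: open space, good condition (grass >75%), soil group D → CN(II) = 80
Wet (AMC III): CN(III) = 23·80/(10 + 0.13·80) = 1840/(102/5) = 4600/51 ≈ 90.196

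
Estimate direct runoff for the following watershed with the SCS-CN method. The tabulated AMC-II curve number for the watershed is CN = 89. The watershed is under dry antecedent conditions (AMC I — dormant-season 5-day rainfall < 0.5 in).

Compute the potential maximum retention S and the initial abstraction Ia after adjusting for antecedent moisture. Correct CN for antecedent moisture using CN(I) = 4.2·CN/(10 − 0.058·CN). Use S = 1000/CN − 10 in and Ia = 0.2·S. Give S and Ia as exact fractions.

Adjust CN=89 to AMC I: 4.2·89/(10 − 0.058·89) → (1869/5) ÷ (2419/500) = 186900/2419 ≈ 77.263
S = 1000/(186900/2419) − 10 = 5500/1869 in ≈ 2.943 in
Initial abstraction Ia = S/5 = (5500/1869)/5 = 1100/1869 ≈ 0.589 in

S = 5500/1869 in ≈ 2.943 in; Ia = 1100/1869 in ≈ 0.589 in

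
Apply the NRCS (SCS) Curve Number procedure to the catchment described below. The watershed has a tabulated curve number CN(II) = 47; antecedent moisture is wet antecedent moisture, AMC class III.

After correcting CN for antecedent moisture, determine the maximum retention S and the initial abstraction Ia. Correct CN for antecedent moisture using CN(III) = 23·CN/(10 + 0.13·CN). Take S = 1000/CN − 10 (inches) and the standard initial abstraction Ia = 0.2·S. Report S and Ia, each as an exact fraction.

Adjust CN=47 to AMC III: 23·47/(10 + 0.13·47) → 1081 ÷ (1611/100) = 108100/1611 ≈ 67.101
Retention S: 1000/CN − 10 with CN=67.101 → S = 5300/1081 ≈ 4.903 in
Ia = 0.2S: 0.2·4.903 = 0.981 in (exactly 1060/1081)

S = 5300/1081 in ≈ 4.903 in; Ia = 1060/1081 in ≈ 0.981 in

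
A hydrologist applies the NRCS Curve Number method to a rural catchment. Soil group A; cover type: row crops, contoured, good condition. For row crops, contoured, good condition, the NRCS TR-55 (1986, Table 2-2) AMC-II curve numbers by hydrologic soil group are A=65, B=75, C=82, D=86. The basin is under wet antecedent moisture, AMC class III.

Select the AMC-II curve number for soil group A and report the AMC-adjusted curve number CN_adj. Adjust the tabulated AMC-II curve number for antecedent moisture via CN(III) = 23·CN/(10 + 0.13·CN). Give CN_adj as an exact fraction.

NRCS table: row crops, contoured, good condition, soil group A → CN(II) = 65
Adjust CN=65 to AMC III: 23·65/(10 + 0.13·65) → 1495 ÷ (369/20) = 29900/369 ≈ 81.030

CN_adj = 29900/369 ≈ 81.030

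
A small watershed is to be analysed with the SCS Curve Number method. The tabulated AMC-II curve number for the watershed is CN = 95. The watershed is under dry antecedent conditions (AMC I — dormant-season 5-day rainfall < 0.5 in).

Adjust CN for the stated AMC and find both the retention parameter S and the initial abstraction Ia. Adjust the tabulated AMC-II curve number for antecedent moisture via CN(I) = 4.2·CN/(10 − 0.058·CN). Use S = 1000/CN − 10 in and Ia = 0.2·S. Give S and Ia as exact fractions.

CN(I) from CN(II)=95: (4.2·95)/(10 − 0.058·95) = 39900/449 ≈ 88.864
Retention S: 1000/CN − 10 with CN=88.864 → S = 500/399 ≈ 1.253 in
Ia = 0.2·(500/399) = 100/399 in ≈ 0.251 in

S = 500/399 in ≈ 1.253 in; Ia = 100/399 in ≈ 0.251 in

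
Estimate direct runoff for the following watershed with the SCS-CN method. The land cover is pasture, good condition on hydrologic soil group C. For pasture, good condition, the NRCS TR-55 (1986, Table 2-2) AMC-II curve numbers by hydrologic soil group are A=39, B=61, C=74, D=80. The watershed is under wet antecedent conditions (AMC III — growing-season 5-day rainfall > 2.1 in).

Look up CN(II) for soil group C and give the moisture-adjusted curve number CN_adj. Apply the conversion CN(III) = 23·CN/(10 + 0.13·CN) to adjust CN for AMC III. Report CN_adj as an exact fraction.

NRCS table: pasture, good condition, soil group C → CN(II) = 74
Wet (AMC III): CN(III) = 23·74/(10 + 0.13·74) = 1702/(981/50) = 85100/981 ≈ 86.748

CN_adj = 85100/981 ≈ 86.748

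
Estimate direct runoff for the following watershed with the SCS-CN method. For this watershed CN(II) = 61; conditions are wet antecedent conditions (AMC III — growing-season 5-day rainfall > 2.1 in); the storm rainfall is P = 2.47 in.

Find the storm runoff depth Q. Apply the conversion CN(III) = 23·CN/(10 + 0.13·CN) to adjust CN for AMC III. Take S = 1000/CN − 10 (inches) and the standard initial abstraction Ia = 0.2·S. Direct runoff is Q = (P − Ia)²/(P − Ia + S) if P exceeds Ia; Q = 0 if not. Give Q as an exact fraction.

Wet (AMC III): CN(III) = 23·61/(10 + 0.13·61) = 1403/(1793/100) = 140300/1793 ≈ 78.249
S = 1000/(140300/1793) − 10 = 3900/1403 in ≈ 2.780 in
Initial abstraction Ia = S/5 = (3900/1403)/5 = 780/1403 ≈ 0.556 in
P − Ia = 2.470 − 0.556 = 268541/140300 ≈ 1.914 in (> 0, runoff occurs)
Q = (268541/140300)²/((268541/140300) + 3900/1403) = (72114268681/19684090000)/(658541/140300) = 5547251437/7107177100 in ≈ 0.781 in

Q = 5547251437/7107177100 in ≈ 0.781 in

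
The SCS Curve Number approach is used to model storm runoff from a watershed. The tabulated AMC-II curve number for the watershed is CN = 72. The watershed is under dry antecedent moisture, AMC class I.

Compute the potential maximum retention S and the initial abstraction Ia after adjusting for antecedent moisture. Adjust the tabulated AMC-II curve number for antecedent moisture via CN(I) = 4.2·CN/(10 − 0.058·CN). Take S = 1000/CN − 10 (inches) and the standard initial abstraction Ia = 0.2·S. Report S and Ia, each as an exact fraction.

CN(I) from CN(II)=72: (4.2·72)/(10 − 0.058·72) = 675/13 ≈ 51.923
S = 1000/(675/13) − 10 = 250/27 in ≈ 9.259 in
Ia = 0.2S: 0.2·9.259 = 1.852 in (exactly 50/27)

S = 250/27 in ≈ 9.259 in; Ia = 50/27 in ≈ 1.852 in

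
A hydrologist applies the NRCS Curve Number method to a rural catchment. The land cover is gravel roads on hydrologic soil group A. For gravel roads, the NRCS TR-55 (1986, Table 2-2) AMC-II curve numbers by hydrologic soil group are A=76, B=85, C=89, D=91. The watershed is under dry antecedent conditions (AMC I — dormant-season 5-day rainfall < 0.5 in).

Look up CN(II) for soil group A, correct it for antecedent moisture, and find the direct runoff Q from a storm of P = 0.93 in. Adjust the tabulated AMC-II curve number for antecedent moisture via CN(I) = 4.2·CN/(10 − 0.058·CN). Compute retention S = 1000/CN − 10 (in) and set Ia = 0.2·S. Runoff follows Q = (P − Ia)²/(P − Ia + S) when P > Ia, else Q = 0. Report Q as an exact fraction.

NRCS table: gravel roads, soil group A → CN(II) = 76
Adjust CN=76 to AMC I: 4.2·76/(10 − 0.058·76) → (1596/5) ÷ (699/125) = 13300/233 ≈ 57.082
S = 1000/(13300/233) − 10 = 1000/133 in ≈ 7.519 in
Ia = 0.2S: 0.2·7.519 = 1.504 in (exactly 200/133)
P = 0.930 ≤ Ia = 1.504 in: entire storm abstracted, Q = 0.

Q = 0 in ≈ 0.000 in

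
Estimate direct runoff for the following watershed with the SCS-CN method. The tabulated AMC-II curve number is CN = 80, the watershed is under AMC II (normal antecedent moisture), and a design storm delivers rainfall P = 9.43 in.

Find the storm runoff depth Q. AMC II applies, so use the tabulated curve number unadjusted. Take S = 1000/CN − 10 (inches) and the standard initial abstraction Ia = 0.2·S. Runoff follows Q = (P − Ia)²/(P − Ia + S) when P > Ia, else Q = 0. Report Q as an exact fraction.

CN(II) = 80; AMC II needs no correction.
Max retention: S = 1000/80 − 10 = 5/2 in (≈ 2.500 in)
Ia = 0.2S: 0.2·2.500 = 0.500 in (exactly 1/2)
Excess rainfall: 9.430 − 0.500 = 8.930 in; P > Ia so Q > 0
Q: (893/100)² ÷ (1143/100) = 797449/114300 in (≈ 6.977 in)

Q = 797449/114300 in ≈ 6.977 in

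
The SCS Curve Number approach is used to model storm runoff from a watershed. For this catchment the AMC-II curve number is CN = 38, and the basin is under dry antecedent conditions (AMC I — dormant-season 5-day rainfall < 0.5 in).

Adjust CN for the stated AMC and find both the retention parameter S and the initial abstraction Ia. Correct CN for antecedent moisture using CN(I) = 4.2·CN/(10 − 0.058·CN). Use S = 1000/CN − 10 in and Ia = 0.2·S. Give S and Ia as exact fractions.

S = 15500/399 in ≈ 38.847 in; Ia = 3100/399 in ≈ 7.769 in

Dry (AMC I): CN(I) = 4.2·38/(10 − 0.058·38) = (798/5)/(1949/250) = 39900/1949 ≈ 20.472
Max retention: S = 1000/(39900/1949) − 10 = 15500/399 in (≈ 38.847 in)
Initial abstraction Ia = S/5 = (15500/399)/5 = 3100/399 ≈ 7.769 in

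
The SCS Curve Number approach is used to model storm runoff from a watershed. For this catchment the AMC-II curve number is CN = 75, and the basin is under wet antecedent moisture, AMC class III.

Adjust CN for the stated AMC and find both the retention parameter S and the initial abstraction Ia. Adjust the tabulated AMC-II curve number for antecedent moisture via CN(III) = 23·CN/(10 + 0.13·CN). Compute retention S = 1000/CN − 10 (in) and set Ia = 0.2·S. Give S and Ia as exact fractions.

S = 100/69 in ≈ 1.449 in; Ia = 20/69 in ≈ 0.290 in

CN(III) from CN(II)=75: (23·75)/(10 + 0.13·75) = 6900/79 ≈ 87.342
S = 1000/(6900/79) − 10 = 100/69 in ≈ 1.449 in
Initial abstraction Ia = S/5 = (100/69)/5 = 20/69 ≈ 0.290 in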